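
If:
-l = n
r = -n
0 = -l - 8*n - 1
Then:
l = 1/7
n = -1/7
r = 1/7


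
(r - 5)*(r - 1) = r^2 - 6*r + 5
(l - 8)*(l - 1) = l^2 - 9*l + 8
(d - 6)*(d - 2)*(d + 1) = d^3 - 7*d^2 + 4*d + 12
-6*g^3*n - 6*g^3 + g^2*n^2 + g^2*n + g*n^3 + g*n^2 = (-2*g + n)*(3*g + n)*(g*n + g)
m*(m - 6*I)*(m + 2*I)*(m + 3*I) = m^4 - I*m^3 + 24*m^2 + 36*I*m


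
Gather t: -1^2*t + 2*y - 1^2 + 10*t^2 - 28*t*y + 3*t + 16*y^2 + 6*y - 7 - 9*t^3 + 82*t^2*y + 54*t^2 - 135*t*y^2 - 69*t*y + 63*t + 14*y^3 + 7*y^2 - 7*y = -9*t^3 + t^2*(82*y + 64) + t*(-135*y^2 - 97*y + 65) + 14*y^3 + 23*y^2 + y - 8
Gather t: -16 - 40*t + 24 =8 - 40*t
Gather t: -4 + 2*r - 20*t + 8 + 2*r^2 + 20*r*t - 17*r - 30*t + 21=2*r^2 - 15*r + t*(20*r - 50) + 25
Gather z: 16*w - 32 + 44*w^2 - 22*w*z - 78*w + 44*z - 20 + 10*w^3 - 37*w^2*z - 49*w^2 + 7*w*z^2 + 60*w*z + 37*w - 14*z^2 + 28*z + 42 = 10*w^3 - 5*w^2 - 25*w + z^2*(7*w - 14) + z*(-37*w^2 + 38*w + 72) - 10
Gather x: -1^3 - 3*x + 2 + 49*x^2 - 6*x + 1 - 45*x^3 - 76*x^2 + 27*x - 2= -45*x^3 - 27*x^2 + 18*x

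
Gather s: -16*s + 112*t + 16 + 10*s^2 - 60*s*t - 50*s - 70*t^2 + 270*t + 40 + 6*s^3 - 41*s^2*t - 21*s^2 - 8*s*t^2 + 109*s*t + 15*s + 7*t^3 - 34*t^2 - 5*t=6*s^3 + s^2*(-41*t - 11) + s*(-8*t^2 + 49*t - 51) + 7*t^3 - 104*t^2 + 377*t + 56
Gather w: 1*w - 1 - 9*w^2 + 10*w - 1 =-9*w^2 + 11*w - 2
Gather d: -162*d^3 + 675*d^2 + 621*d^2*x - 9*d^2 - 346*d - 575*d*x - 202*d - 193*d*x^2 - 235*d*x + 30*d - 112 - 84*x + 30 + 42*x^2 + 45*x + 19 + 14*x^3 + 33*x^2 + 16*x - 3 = -162*d^3 + d^2*(621*x + 666) + d*(-193*x^2 - 810*x - 518) + 14*x^3 + 75*x^2 - 23*x - 66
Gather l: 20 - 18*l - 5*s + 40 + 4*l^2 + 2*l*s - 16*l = 4*l^2 + l*(2*s - 34) - 5*s + 60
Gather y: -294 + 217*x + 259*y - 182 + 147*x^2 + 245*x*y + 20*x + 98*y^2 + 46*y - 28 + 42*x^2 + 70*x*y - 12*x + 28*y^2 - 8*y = 189*x^2 + 225*x + 126*y^2 + y*(315*x + 297) - 504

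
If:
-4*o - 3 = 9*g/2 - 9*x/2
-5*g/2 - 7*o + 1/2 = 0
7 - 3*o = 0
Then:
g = -19/3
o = 7/3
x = -97/27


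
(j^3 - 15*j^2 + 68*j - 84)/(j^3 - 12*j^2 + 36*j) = (j^2 - 9*j + 14)/(j*(j - 6))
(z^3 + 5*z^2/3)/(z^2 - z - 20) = z^2*(z + 5/3)/(z^2 - z - 20)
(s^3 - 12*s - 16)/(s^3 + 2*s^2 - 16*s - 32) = (s + 2)/(s + 4)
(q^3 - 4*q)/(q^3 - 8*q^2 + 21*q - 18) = q*(q + 2)/(q^2 - 6*q + 9)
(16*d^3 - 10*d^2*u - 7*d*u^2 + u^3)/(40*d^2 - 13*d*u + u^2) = (-2*d^2 + d*u + u^2)/(-5*d + u)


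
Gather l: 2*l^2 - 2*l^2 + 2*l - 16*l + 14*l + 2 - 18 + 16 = 0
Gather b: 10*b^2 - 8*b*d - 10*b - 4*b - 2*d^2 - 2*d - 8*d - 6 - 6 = 10*b^2 + b*(-8*d - 14) - 2*d^2 - 10*d - 12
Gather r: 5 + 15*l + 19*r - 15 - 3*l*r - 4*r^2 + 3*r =15*l - 4*r^2 + r*(22 - 3*l) - 10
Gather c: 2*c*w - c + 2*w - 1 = c*(2*w - 1) + 2*w - 1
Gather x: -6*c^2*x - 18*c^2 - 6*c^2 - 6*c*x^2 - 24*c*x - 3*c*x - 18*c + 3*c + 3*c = -24*c^2 - 6*c*x^2 - 12*c + x*(-6*c^2 - 27*c)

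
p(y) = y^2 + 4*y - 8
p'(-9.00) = -14.00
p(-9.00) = 37.00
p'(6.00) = 16.00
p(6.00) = 52.00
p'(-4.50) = -5.00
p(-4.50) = -5.75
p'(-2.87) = -1.74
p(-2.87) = -11.24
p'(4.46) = 12.92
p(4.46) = 29.73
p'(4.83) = 13.66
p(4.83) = 34.65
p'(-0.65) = 2.70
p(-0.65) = -10.18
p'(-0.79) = 2.42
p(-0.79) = -10.54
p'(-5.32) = -6.64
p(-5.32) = -0.98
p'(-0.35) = 3.30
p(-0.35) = -9.28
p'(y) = 2*y + 4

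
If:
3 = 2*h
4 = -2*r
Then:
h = 3/2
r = -2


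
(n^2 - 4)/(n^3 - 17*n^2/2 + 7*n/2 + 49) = 2*(n - 2)/(2*n^2 - 21*n + 49)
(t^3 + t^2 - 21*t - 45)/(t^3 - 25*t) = (t^2 + 6*t + 9)/(t*(t + 5))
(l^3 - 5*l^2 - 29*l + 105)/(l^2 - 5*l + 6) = (l^2 - 2*l - 35)/(l - 2)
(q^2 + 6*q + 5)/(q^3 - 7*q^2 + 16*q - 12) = (q^2 + 6*q + 5)/(q^3 - 7*q^2 + 16*q - 12)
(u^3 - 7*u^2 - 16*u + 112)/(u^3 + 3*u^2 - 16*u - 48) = (u - 7)/(u + 3)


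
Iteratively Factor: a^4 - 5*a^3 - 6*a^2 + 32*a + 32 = (a - 4)*(a^3 - a^2 - 10*a - 8) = (a - 4)*(a + 2)*(a^2 - 3*a - 4) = (a - 4)^2*(a + 2)*(a + 1)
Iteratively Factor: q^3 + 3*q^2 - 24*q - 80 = (q - 5)*(q^2 + 8*q + 16) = (q - 5)*(q + 4)*(q + 4)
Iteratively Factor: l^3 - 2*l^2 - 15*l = (l + 3)*(l^2 - 5*l) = l*(l + 3)*(l - 5)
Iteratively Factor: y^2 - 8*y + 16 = (y - 4)*(y - 4)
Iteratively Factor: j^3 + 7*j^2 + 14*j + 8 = (j + 4)*(j^2 + 3*j + 2) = (j + 1)*(j + 4)*(j + 2)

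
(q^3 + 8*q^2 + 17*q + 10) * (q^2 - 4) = q^5 + 8*q^4 + 13*q^3 - 22*q^2 - 68*q - 40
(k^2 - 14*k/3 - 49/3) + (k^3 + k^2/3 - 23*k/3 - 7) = k^3 + 4*k^2/3 - 37*k/3 - 70/3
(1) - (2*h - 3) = 4 - 2*h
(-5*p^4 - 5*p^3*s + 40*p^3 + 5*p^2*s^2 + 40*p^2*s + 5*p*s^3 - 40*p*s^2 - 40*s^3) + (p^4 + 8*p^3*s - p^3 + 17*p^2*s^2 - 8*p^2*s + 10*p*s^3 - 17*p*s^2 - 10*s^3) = -4*p^4 + 3*p^3*s + 39*p^3 + 22*p^2*s^2 + 32*p^2*s + 15*p*s^3 - 57*p*s^2 - 50*s^3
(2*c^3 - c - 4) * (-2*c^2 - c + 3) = -4*c^5 - 2*c^4 + 8*c^3 + 9*c^2 + c - 12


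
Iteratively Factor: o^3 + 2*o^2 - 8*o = (o - 2)*(o^2 + 4*o) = o*(o - 2)*(o + 4)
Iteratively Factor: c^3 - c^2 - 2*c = (c)*(c^2 - c - 2) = c*(c - 2)*(c + 1)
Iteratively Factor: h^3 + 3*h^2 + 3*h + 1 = (h + 1)*(h^2 + 2*h + 1) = (h + 1)^2*(h + 1)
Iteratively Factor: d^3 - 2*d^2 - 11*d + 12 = (d - 4)*(d^2 + 2*d - 3) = (d - 4)*(d + 3)*(d - 1)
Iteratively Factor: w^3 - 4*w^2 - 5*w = (w)*(w^2 - 4*w - 5) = w*(w + 1)*(w - 5)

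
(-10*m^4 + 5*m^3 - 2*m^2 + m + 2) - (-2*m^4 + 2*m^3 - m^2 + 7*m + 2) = -8*m^4 + 3*m^3 - m^2 - 6*m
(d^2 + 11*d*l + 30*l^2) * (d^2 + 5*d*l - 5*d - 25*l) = d^4 + 16*d^3*l - 5*d^3 + 85*d^2*l^2 - 80*d^2*l + 150*d*l^3 - 425*d*l^2 - 750*l^3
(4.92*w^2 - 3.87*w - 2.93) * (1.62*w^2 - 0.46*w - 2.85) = 7.9704*w^4 - 8.5326*w^3 - 16.9884*w^2 + 12.3773*w + 8.3505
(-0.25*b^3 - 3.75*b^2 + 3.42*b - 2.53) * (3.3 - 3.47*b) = 0.8675*b^4 + 12.1875*b^3 - 24.2424*b^2 + 20.0651*b - 8.349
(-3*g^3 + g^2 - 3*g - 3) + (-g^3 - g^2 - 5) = -4*g^3 - 3*g - 8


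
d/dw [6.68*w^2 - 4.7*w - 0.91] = 13.36*w - 4.7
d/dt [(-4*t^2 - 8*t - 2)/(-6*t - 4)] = (6*t^2 + 8*t + 5)/(9*t^2 + 12*t + 4)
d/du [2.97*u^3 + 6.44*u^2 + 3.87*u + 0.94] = 8.91*u^2 + 12.88*u + 3.87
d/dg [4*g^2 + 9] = 8*g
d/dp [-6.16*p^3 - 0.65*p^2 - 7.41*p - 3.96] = -18.48*p^2 - 1.3*p - 7.41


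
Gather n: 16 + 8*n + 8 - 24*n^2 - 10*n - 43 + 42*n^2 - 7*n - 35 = 18*n^2 - 9*n - 54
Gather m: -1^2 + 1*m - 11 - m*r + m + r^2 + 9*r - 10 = m*(2 - r) + r^2 + 9*r - 22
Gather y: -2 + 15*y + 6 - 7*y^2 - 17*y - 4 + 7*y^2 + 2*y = 0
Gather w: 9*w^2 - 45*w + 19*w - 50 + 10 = 9*w^2 - 26*w - 40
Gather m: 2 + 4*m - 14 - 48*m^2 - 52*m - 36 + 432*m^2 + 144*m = 384*m^2 + 96*m - 48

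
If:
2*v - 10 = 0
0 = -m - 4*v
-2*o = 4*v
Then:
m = -20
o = -10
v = 5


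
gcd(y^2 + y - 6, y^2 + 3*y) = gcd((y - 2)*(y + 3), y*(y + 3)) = y + 3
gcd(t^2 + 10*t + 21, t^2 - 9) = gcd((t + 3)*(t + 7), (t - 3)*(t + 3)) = t + 3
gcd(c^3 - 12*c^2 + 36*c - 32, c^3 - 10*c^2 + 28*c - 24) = c^2 - 4*c + 4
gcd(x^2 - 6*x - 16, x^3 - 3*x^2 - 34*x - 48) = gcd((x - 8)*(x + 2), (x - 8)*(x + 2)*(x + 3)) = x^2 - 6*x - 16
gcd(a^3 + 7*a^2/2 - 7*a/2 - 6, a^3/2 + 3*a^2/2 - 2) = 1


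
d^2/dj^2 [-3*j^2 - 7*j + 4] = -6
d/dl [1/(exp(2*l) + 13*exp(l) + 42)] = (-2*exp(l) - 13)*exp(l)/(exp(2*l) + 13*exp(l) + 42)^2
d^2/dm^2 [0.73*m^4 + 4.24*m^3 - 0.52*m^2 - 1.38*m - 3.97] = 8.76*m^2 + 25.44*m - 1.04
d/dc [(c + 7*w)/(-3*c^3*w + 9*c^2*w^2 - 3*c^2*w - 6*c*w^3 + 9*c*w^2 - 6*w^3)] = (-c^3 + 3*c^2*w - c^2 - 2*c*w^2 + 3*c*w - 2*w^2 + (c + 7*w)*(3*c^2 - 6*c*w + 2*c + 2*w^2 - 3*w))/(3*w*(c^3 - 3*c^2*w + c^2 + 2*c*w^2 - 3*c*w + 2*w^2)^2)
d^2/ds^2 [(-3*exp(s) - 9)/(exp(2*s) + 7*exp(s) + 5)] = 3*(-exp(4*s) - 5*exp(3*s) - 33*exp(2*s) - 52*exp(s) + 80)*exp(s)/(exp(6*s) + 21*exp(5*s) + 162*exp(4*s) + 553*exp(3*s) + 810*exp(2*s) + 525*exp(s) + 125)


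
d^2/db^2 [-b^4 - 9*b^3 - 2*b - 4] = 6*b*(-2*b - 9)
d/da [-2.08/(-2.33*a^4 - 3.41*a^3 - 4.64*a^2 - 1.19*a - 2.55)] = (-19.3856*a^3 - 21.2784*a^2 - 19.3024*a - 2.4752)/(2.33*a^4 + 3.41*a^3 + 4.64*a^2 + 1.19*a + 2.55)^2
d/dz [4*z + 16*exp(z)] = 16*exp(z) + 4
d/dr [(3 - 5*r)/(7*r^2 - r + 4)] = (-35*r^2 + 5*r + (5*r - 3)*(14*r - 1) - 20)/(7*r^2 - r + 4)^2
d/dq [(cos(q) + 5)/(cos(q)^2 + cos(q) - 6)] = (cos(q)^2 + 10*cos(q) + 11)*sin(q)/(cos(q)^2 + cos(q) - 6)^2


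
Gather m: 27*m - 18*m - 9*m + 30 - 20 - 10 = 0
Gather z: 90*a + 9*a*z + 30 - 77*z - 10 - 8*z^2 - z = 90*a - 8*z^2 + z*(9*a - 78) + 20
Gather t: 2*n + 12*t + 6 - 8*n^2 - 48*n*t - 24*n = -8*n^2 - 22*n + t*(12 - 48*n) + 6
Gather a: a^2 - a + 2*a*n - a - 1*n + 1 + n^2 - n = a^2 + a*(2*n - 2) + n^2 - 2*n + 1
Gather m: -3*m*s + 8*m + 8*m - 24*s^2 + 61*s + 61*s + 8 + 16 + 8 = m*(16 - 3*s) - 24*s^2 + 122*s + 32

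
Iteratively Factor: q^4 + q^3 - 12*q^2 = (q + 4)*(q^3 - 3*q^2) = q*(q + 4)*(q^2 - 3*q) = q^2*(q + 4)*(q - 3)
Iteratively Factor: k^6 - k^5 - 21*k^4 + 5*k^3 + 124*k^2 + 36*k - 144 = (k - 1)*(k^5 - 21*k^3 - 16*k^2 + 108*k + 144) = (k - 1)*(k + 2)*(k^4 - 2*k^3 - 17*k^2 + 18*k + 72) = (k - 3)*(k - 1)*(k + 2)*(k^3 + k^2 - 14*k - 24) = (k - 3)*(k - 1)*(k + 2)^2*(k^2 - k - 12) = (k - 4)*(k - 3)*(k - 1)*(k + 2)^2*(k + 3)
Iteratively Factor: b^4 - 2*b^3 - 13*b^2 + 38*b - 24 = (b + 4)*(b^3 - 6*b^2 + 11*b - 6) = (b - 2)*(b + 4)*(b^2 - 4*b + 3) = (b - 3)*(b - 2)*(b + 4)*(b - 1)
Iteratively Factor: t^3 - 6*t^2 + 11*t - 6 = (t - 2)*(t^2 - 4*t + 3) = (t - 2)*(t - 1)*(t - 3)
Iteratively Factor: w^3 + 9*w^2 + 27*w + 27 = (w + 3)*(w^2 + 6*w + 9) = (w + 3)^2*(w + 3)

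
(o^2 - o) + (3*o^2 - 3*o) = 4*o^2 - 4*o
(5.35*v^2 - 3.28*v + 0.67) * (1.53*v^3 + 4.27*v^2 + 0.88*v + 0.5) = 8.1855*v^5 + 17.8261*v^4 - 8.2725*v^3 + 2.6495*v^2 - 1.0504*v + 0.335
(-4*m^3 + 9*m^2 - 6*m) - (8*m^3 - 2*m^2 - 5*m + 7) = -12*m^3 + 11*m^2 - m - 7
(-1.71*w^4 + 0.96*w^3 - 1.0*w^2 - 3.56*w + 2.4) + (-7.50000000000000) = -1.71*w^4 + 0.96*w^3 - 1.0*w^2 - 3.56*w - 5.1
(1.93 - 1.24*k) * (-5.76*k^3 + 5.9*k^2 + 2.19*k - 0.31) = 7.1424*k^4 - 18.4328*k^3 + 8.6714*k^2 + 4.6111*k - 0.5983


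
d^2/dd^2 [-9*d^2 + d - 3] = -18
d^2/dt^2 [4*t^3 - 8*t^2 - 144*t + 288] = 24*t - 16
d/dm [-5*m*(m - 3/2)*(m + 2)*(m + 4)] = -20*m^3 - 135*m^2/2 + 10*m + 60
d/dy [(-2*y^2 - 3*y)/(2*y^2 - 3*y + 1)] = (12*y^2 - 4*y - 3)/(4*y^4 - 12*y^3 + 13*y^2 - 6*y + 1)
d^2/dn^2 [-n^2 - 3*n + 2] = -2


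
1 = 1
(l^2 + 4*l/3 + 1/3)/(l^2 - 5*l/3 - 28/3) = (3*l^2 + 4*l + 1)/(3*l^2 - 5*l - 28)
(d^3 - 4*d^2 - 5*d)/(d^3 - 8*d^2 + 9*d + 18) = d*(d - 5)/(d^2 - 9*d + 18)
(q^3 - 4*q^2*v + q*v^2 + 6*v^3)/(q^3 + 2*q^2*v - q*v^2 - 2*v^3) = (q^2 - 5*q*v + 6*v^2)/(q^2 + q*v - 2*v^2)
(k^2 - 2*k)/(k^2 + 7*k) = (k - 2)/(k + 7)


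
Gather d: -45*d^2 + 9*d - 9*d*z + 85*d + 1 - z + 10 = -45*d^2 + d*(94 - 9*z) - z + 11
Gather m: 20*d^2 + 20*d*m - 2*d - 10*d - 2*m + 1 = 20*d^2 - 12*d + m*(20*d - 2) + 1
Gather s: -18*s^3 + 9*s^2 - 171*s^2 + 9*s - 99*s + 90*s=-18*s^3 - 162*s^2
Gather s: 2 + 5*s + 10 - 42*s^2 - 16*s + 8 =-42*s^2 - 11*s + 20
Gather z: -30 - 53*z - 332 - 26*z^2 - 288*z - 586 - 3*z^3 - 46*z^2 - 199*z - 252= -3*z^3 - 72*z^2 - 540*z - 1200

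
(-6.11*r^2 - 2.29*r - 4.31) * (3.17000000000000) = -19.3687*r^2 - 7.2593*r - 13.6627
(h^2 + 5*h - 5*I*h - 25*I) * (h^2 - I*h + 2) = h^4 + 5*h^3 - 6*I*h^3 - 3*h^2 - 30*I*h^2 - 15*h - 10*I*h - 50*I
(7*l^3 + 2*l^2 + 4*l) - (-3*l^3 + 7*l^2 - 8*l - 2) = 10*l^3 - 5*l^2 + 12*l + 2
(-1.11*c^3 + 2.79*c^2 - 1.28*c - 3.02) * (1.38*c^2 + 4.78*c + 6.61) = -1.5318*c^5 - 1.4556*c^4 + 4.2327*c^3 + 8.1559*c^2 - 22.8964*c - 19.9622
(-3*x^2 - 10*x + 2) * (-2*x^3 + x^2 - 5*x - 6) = 6*x^5 + 17*x^4 + x^3 + 70*x^2 + 50*x - 12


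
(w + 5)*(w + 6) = w^2 + 11*w + 30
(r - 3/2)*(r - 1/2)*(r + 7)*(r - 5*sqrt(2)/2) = r^4 - 5*sqrt(2)*r^3/2 + 5*r^3 - 25*sqrt(2)*r^2/2 - 53*r^2/4 + 21*r/4 + 265*sqrt(2)*r/8 - 105*sqrt(2)/8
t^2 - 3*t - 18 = (t - 6)*(t + 3)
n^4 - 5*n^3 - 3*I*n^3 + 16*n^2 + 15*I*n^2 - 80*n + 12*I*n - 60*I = (n - 5)*(n - 6*I)*(n + I)*(n + 2*I)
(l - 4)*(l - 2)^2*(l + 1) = l^4 - 7*l^3 + 12*l^2 + 4*l - 16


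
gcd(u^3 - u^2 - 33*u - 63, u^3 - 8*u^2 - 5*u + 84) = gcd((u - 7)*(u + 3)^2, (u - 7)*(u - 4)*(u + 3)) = u^2 - 4*u - 21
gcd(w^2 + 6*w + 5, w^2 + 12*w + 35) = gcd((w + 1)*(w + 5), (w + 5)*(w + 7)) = w + 5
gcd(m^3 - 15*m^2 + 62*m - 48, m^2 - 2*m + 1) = m - 1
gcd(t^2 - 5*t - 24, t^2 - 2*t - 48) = t - 8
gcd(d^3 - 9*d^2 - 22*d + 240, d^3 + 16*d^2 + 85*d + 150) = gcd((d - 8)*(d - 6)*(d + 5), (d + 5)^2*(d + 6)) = d + 5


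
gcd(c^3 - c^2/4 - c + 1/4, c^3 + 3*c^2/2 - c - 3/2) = c^2 - 1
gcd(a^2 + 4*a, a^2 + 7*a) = a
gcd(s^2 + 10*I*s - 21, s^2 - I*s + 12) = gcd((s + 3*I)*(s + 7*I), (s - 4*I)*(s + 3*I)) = s + 3*I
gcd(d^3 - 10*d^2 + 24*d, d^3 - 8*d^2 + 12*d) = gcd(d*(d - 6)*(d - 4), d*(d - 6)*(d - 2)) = d^2 - 6*d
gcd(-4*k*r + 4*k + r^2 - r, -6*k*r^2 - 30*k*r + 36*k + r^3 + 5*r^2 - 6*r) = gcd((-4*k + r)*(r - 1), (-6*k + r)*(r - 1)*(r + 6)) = r - 1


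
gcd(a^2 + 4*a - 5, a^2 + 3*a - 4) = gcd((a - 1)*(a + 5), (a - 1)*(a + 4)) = a - 1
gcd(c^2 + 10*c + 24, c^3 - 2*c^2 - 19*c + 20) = c + 4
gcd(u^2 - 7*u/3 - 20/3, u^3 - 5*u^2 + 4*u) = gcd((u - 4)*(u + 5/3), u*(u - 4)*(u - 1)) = u - 4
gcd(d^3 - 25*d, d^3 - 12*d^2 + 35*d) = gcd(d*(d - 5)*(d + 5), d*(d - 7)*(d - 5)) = d^2 - 5*d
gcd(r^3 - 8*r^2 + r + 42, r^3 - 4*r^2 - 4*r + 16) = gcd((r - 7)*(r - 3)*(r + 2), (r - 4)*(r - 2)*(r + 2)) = r + 2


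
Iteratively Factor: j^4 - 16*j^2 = (j + 4)*(j^3 - 4*j^2) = (j - 4)*(j + 4)*(j^2) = j*(j - 4)*(j + 4)*(j)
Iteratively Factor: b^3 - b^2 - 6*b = (b)*(b^2 - b - 6) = b*(b - 3)*(b + 2)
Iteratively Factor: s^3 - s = (s + 1)*(s^2 - s) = s*(s + 1)*(s - 1)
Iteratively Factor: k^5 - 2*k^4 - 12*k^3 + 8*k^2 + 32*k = (k + 2)*(k^4 - 4*k^3 - 4*k^2 + 16*k) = (k + 2)^2*(k^3 - 6*k^2 + 8*k) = (k - 4)*(k + 2)^2*(k^2 - 2*k) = k*(k - 4)*(k + 2)^2*(k - 2)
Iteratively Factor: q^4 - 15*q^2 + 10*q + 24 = (q + 1)*(q^3 - q^2 - 14*q + 24) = (q - 2)*(q + 1)*(q^2 + q - 12) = (q - 2)*(q + 1)*(q + 4)*(q - 3)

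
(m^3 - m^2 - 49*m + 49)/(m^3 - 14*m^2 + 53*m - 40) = (m^2 - 49)/(m^2 - 13*m + 40)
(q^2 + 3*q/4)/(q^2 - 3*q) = (q + 3/4)/(q - 3)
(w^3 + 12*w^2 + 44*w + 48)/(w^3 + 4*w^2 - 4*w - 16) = (w + 6)/(w - 2)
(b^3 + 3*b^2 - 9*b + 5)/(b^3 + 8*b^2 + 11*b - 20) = (b - 1)/(b + 4)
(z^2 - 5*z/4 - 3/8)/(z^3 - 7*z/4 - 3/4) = (4*z + 1)/(2*(2*z^2 + 3*z + 1))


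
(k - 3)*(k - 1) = k^2 - 4*k + 3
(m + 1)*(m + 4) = m^2 + 5*m + 4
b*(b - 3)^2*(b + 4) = b^4 - 2*b^3 - 15*b^2 + 36*b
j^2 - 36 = (j - 6)*(j + 6)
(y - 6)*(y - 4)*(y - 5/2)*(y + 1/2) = y^4 - 12*y^3 + 171*y^2/4 - 71*y/2 - 30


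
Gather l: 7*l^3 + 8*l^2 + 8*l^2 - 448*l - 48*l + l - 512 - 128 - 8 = 7*l^3 + 16*l^2 - 495*l - 648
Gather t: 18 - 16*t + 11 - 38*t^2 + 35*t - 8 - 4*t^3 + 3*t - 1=-4*t^3 - 38*t^2 + 22*t + 20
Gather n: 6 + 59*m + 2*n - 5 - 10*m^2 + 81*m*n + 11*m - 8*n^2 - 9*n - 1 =-10*m^2 + 70*m - 8*n^2 + n*(81*m - 7)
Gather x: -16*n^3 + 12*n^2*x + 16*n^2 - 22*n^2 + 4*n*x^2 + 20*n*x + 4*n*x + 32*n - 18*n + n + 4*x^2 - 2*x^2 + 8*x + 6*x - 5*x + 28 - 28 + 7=-16*n^3 - 6*n^2 + 15*n + x^2*(4*n + 2) + x*(12*n^2 + 24*n + 9) + 7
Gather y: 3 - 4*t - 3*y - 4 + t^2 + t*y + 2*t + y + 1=t^2 - 2*t + y*(t - 2)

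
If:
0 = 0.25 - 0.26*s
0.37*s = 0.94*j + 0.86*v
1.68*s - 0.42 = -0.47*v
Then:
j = 2.71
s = 0.96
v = -2.54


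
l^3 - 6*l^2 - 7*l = l*(l - 7)*(l + 1)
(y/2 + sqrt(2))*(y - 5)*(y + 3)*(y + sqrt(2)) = y^4/2 - y^3 + 3*sqrt(2)*y^3/2 - 11*y^2/2 - 3*sqrt(2)*y^2 - 45*sqrt(2)*y/2 - 4*y - 30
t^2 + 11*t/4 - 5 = (t - 5/4)*(t + 4)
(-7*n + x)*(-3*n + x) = 21*n^2 - 10*n*x + x^2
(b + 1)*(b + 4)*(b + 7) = b^3 + 12*b^2 + 39*b + 28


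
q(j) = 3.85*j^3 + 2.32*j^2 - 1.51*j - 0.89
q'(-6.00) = 386.45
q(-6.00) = -739.91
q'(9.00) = 975.80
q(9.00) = 2980.09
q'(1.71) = 40.20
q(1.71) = 22.56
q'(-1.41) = 14.91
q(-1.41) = -4.94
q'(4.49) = 252.17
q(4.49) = 387.60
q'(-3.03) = 90.47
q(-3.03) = -82.11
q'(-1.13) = 7.99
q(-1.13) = -1.78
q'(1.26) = 22.67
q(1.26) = 8.59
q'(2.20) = 64.60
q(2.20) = 48.01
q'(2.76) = 99.28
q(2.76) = 93.56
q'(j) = 11.55*j^2 + 4.64*j - 1.51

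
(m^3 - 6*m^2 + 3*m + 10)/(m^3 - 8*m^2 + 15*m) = (m^2 - m - 2)/(m*(m - 3))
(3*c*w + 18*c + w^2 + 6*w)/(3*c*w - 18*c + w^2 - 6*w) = (w + 6)/(w - 6)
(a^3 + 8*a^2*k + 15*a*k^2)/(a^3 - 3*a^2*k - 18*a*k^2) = (a + 5*k)/(a - 6*k)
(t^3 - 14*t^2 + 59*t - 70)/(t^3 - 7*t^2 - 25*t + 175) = (t - 2)/(t + 5)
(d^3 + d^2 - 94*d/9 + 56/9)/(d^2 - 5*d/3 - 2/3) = (-9*d^3 - 9*d^2 + 94*d - 56)/(3*(-3*d^2 + 5*d + 2))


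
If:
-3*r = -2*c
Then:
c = 3*r/2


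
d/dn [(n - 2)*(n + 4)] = 2*n + 2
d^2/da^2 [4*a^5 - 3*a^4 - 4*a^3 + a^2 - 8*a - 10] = 80*a^3 - 36*a^2 - 24*a + 2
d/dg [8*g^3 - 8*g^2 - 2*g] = 24*g^2 - 16*g - 2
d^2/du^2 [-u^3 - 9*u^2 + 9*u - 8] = -6*u - 18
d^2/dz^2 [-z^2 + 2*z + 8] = -2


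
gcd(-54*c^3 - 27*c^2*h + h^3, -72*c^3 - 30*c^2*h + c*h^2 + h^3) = 18*c^2 + 3*c*h - h^2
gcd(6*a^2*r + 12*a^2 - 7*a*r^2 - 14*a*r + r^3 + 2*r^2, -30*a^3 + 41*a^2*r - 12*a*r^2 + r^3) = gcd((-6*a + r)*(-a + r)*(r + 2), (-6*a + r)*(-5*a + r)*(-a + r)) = 6*a^2 - 7*a*r + r^2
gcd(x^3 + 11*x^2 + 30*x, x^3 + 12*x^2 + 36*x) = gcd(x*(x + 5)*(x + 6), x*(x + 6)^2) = x^2 + 6*x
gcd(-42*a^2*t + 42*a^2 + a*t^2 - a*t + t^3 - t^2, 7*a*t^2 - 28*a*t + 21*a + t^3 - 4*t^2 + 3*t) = 7*a*t - 7*a + t^2 - t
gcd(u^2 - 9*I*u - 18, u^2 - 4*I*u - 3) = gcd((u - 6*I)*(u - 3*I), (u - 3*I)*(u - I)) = u - 3*I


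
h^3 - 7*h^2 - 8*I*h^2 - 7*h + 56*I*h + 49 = (h - 7)*(h - 7*I)*(h - I)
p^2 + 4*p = p*(p + 4)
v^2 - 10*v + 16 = (v - 8)*(v - 2)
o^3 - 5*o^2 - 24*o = o*(o - 8)*(o + 3)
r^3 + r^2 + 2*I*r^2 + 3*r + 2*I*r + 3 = (r + 1)*(r - I)*(r + 3*I)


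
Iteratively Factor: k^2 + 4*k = (k)*(k + 4)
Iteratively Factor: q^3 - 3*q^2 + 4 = (q - 2)*(q^2 - q - 2) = (q - 2)^2*(q + 1)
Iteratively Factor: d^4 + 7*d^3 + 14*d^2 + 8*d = (d + 2)*(d^3 + 5*d^2 + 4*d) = (d + 2)*(d + 4)*(d^2 + d) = d*(d + 2)*(d + 4)*(d + 1)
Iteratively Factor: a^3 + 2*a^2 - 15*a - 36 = (a + 3)*(a^2 - a - 12) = (a - 4)*(a + 3)*(a + 3)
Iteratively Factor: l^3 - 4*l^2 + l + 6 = (l - 2)*(l^2 - 2*l - 3) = (l - 2)*(l + 1)*(l - 3)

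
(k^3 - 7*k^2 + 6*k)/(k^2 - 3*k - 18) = k*(k - 1)/(k + 3)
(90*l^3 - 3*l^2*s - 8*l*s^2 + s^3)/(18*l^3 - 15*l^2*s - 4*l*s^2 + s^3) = (-5*l + s)/(-l + s)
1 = 1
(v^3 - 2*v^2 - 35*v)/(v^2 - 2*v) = (v^2 - 2*v - 35)/(v - 2)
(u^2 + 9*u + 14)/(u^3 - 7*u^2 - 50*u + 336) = (u + 2)/(u^2 - 14*u + 48)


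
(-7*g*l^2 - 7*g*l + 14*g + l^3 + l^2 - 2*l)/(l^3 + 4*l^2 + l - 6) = (-7*g + l)/(l + 3)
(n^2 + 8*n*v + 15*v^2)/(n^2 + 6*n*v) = (n^2 + 8*n*v + 15*v^2)/(n*(n + 6*v))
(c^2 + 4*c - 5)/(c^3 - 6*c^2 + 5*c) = (c + 5)/(c*(c - 5))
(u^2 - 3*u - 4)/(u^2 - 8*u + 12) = (u^2 - 3*u - 4)/(u^2 - 8*u + 12)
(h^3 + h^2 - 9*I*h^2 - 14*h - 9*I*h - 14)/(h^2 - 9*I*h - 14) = h + 1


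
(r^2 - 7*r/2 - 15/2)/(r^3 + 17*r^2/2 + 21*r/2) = (r - 5)/(r*(r + 7))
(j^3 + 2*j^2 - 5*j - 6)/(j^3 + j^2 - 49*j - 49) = (j^2 + j - 6)/(j^2 - 49)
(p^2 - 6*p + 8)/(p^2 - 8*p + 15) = (p^2 - 6*p + 8)/(p^2 - 8*p + 15)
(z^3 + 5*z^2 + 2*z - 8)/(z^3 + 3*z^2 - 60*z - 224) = (z^2 + z - 2)/(z^2 - z - 56)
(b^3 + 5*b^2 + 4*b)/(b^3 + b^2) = (b + 4)/b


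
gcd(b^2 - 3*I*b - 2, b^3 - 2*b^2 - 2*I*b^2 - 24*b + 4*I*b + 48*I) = b - 2*I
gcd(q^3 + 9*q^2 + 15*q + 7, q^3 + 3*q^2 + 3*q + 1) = q^2 + 2*q + 1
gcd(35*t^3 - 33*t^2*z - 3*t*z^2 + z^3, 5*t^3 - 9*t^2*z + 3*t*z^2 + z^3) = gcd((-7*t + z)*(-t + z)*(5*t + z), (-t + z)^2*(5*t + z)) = -5*t^2 + 4*t*z + z^2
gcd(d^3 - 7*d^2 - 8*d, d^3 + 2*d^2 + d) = d^2 + d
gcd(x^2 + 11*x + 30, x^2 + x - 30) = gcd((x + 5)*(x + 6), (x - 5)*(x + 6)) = x + 6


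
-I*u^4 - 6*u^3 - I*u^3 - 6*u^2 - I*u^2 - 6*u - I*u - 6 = (u - 6*I)*(u - I)*(u + I)*(-I*u - I)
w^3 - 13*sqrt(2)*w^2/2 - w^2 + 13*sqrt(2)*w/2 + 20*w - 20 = (w - 1)*(w - 4*sqrt(2))*(w - 5*sqrt(2)/2)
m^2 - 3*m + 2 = (m - 2)*(m - 1)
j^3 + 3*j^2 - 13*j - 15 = (j - 3)*(j + 1)*(j + 5)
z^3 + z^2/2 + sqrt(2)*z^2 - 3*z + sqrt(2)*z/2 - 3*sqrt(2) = (z - 3/2)*(z + 2)*(z + sqrt(2))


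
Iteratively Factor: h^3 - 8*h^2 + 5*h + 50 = (h - 5)*(h^2 - 3*h - 10) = (h - 5)^2*(h + 2)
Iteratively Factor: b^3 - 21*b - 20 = (b - 5)*(b^2 + 5*b + 4) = (b - 5)*(b + 4)*(b + 1)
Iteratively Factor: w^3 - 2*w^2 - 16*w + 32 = (w - 2)*(w^2 - 16) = (w - 2)*(w + 4)*(w - 4)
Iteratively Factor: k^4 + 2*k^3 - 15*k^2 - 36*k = (k - 4)*(k^3 + 6*k^2 + 9*k) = k*(k - 4)*(k^2 + 6*k + 9) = k*(k - 4)*(k + 3)*(k + 3)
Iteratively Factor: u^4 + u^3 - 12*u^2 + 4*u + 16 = (u - 2)*(u^3 + 3*u^2 - 6*u - 8) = (u - 2)*(u + 1)*(u^2 + 2*u - 8) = (u - 2)^2*(u + 1)*(u + 4)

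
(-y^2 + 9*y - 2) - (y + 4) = -y^2 + 8*y - 6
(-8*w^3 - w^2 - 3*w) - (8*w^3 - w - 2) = -16*w^3 - w^2 - 2*w + 2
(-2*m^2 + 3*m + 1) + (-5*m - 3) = -2*m^2 - 2*m - 2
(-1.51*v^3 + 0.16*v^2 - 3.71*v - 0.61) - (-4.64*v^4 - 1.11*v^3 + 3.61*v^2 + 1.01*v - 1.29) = 4.64*v^4 - 0.4*v^3 - 3.45*v^2 - 4.72*v + 0.68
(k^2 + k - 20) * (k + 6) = k^3 + 7*k^2 - 14*k - 120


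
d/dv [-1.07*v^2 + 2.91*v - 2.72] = 2.91 - 2.14*v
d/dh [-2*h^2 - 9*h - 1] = -4*h - 9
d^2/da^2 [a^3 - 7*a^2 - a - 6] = 6*a - 14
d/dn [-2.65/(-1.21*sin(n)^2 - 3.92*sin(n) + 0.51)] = -(6.413*sin(n) + 10.388)*cos(n)/(1.21*sin(n)^2 + 3.92*sin(n) - 0.51)^2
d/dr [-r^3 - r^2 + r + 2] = -3*r^2 - 2*r + 1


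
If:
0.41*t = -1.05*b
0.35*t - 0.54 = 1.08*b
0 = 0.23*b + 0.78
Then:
No Solution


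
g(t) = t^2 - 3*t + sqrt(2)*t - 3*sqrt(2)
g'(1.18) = 0.77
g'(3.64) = 5.69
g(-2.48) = 5.84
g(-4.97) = 28.34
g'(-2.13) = -5.85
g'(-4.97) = -11.53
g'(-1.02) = -3.63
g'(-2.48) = -6.55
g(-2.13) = 3.67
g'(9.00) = 16.41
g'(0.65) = -0.29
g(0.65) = -4.85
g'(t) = 2*t - 3 + sqrt(2)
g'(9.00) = 16.41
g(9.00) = 62.49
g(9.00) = 62.49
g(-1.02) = -1.58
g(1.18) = -4.72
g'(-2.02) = -5.63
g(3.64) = 3.23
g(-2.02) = 3.04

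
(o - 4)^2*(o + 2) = o^3 - 6*o^2 + 32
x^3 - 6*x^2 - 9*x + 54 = (x - 6)*(x - 3)*(x + 3)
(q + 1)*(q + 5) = q^2 + 6*q + 5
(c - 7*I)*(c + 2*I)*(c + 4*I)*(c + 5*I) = c^4 + 4*I*c^3 + 39*c^2 + 226*I*c - 280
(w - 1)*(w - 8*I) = w^2 - w - 8*I*w + 8*I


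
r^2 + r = r*(r + 1)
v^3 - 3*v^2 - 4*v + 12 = (v - 3)*(v - 2)*(v + 2)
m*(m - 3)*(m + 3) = m^3 - 9*m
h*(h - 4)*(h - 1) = h^3 - 5*h^2 + 4*h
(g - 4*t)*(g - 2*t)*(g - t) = g^3 - 7*g^2*t + 14*g*t^2 - 8*t^3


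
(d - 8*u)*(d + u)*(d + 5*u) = d^3 - 2*d^2*u - 43*d*u^2 - 40*u^3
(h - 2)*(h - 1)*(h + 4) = h^3 + h^2 - 10*h + 8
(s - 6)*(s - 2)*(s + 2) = s^3 - 6*s^2 - 4*s + 24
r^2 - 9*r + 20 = (r - 5)*(r - 4)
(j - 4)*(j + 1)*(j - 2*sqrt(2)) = j^3 - 3*j^2 - 2*sqrt(2)*j^2 - 4*j + 6*sqrt(2)*j + 8*sqrt(2)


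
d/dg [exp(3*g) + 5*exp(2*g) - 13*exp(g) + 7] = (3*exp(2*g) + 10*exp(g) - 13)*exp(g)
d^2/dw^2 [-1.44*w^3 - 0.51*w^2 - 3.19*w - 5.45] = -8.64*w - 1.02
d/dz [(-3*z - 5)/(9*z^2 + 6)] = (3*z^2 + 10*z - 2)/(9*z^4 + 12*z^2 + 4)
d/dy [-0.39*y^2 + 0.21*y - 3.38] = 0.21 - 0.78*y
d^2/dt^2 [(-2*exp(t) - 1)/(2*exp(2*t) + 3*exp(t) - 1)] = (-8*exp(4*t) - 4*exp(3*t) - 42*exp(2*t) - 23*exp(t) - 5)*exp(t)/(8*exp(6*t) + 36*exp(5*t) + 42*exp(4*t) - 9*exp(3*t) - 21*exp(2*t) + 9*exp(t) - 1)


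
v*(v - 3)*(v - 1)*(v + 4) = v^4 - 13*v^2 + 12*v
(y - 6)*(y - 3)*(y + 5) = y^3 - 4*y^2 - 27*y + 90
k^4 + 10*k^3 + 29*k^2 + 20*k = k*(k + 1)*(k + 4)*(k + 5)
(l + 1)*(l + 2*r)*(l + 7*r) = l^3 + 9*l^2*r + l^2 + 14*l*r^2 + 9*l*r + 14*r^2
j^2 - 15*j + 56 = (j - 8)*(j - 7)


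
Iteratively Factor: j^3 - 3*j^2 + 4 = (j - 2)*(j^2 - j - 2) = (j - 2)*(j + 1)*(j - 2)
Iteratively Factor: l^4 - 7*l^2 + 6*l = (l + 3)*(l^3 - 3*l^2 + 2*l) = (l - 1)*(l + 3)*(l^2 - 2*l) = l*(l - 1)*(l + 3)*(l - 2)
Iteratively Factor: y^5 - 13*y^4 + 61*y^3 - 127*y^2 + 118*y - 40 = (y - 1)*(y^4 - 12*y^3 + 49*y^2 - 78*y + 40) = (y - 1)^2*(y^3 - 11*y^2 + 38*y - 40) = (y - 5)*(y - 1)^2*(y^2 - 6*y + 8) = (y - 5)*(y - 2)*(y - 1)^2*(y - 4)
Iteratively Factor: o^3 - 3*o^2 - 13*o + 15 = (o - 1)*(o^2 - 2*o - 15) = (o - 1)*(o + 3)*(o - 5)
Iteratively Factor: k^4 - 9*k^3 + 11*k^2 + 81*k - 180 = (k + 3)*(k^3 - 12*k^2 + 47*k - 60) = (k - 3)*(k + 3)*(k^2 - 9*k + 20) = (k - 4)*(k - 3)*(k + 3)*(k - 5)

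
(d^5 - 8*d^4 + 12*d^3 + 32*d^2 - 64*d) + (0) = d^5 - 8*d^4 + 12*d^3 + 32*d^2 - 64*d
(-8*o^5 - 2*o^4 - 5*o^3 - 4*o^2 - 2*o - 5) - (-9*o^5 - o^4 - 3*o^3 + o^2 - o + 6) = o^5 - o^4 - 2*o^3 - 5*o^2 - o - 11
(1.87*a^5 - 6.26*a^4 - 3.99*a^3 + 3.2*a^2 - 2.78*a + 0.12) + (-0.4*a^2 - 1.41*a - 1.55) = 1.87*a^5 - 6.26*a^4 - 3.99*a^3 + 2.8*a^2 - 4.19*a - 1.43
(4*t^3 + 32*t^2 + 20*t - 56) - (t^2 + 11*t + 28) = 4*t^3 + 31*t^2 + 9*t - 84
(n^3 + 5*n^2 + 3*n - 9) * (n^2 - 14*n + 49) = n^5 - 9*n^4 - 18*n^3 + 194*n^2 + 273*n - 441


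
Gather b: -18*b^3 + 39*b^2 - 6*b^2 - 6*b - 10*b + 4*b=-18*b^3 + 33*b^2 - 12*b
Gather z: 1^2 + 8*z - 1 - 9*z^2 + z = -9*z^2 + 9*z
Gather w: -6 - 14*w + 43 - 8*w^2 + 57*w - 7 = -8*w^2 + 43*w + 30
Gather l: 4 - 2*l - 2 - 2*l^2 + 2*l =2 - 2*l^2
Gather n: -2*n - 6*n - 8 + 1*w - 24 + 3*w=-8*n + 4*w - 32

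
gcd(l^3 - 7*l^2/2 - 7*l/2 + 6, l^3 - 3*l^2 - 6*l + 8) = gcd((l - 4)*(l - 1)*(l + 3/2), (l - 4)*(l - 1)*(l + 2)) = l^2 - 5*l + 4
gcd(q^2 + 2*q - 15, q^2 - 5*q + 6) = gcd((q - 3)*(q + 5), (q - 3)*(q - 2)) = q - 3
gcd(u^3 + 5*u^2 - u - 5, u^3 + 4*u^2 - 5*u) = u^2 + 4*u - 5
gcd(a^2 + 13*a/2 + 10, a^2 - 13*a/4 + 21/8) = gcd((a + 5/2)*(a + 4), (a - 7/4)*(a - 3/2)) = 1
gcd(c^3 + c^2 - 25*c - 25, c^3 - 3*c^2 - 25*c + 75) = c^2 - 25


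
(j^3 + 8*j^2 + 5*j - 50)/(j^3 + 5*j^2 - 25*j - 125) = (j - 2)/(j - 5)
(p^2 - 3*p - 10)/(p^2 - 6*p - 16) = (p - 5)/(p - 8)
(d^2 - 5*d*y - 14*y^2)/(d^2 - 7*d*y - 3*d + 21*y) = (d + 2*y)/(d - 3)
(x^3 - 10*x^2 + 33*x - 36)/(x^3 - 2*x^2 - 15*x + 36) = (x - 4)/(x + 4)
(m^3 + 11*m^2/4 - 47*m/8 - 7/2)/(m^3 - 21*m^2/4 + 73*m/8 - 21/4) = (2*m^2 + 9*m + 4)/(2*m^2 - 7*m + 6)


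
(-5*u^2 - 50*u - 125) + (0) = -5*u^2 - 50*u - 125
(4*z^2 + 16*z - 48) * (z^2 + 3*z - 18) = 4*z^4 + 28*z^3 - 72*z^2 - 432*z + 864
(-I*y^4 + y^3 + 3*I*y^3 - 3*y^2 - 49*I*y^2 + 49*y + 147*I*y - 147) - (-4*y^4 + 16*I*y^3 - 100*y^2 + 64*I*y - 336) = 4*y^4 - I*y^4 + y^3 - 13*I*y^3 + 97*y^2 - 49*I*y^2 + 49*y + 83*I*y + 189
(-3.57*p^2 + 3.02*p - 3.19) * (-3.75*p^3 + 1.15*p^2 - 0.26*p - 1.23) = 13.3875*p^5 - 15.4305*p^4 + 16.3637*p^3 - 0.0625999999999998*p^2 - 2.8852*p + 3.9237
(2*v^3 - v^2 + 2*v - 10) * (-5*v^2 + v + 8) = -10*v^5 + 7*v^4 + 5*v^3 + 44*v^2 + 6*v - 80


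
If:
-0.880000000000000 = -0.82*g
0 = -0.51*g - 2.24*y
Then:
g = 1.07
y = -0.24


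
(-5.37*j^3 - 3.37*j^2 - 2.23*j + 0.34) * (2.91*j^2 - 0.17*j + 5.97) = -15.6267*j^5 - 8.8938*j^4 - 37.9753*j^3 - 18.7504*j^2 - 13.3709*j + 2.0298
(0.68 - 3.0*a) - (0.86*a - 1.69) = 2.37 - 3.86*a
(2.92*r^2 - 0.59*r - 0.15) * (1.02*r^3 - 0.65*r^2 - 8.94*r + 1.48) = 2.9784*r^5 - 2.4998*r^4 - 25.8743*r^3 + 9.6937*r^2 + 0.4678*r - 0.222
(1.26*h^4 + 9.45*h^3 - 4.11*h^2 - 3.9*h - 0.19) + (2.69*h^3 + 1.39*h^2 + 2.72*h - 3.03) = 1.26*h^4 + 12.14*h^3 - 2.72*h^2 - 1.18*h - 3.22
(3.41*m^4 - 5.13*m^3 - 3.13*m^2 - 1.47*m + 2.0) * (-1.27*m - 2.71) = -4.3307*m^5 - 2.726*m^4 + 17.8774*m^3 + 10.3492*m^2 + 1.4437*m - 5.42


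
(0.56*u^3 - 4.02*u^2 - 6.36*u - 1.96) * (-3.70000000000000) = -2.072*u^3 + 14.874*u^2 + 23.532*u + 7.252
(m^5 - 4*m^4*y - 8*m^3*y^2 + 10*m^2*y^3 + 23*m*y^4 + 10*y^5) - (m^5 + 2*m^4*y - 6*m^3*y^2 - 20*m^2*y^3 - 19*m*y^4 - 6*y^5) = -6*m^4*y - 2*m^3*y^2 + 30*m^2*y^3 + 42*m*y^4 + 16*y^5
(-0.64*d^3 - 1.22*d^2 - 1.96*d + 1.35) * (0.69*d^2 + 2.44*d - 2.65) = -0.4416*d^5 - 2.4034*d^4 - 2.6332*d^3 - 0.617900000000001*d^2 + 8.488*d - 3.5775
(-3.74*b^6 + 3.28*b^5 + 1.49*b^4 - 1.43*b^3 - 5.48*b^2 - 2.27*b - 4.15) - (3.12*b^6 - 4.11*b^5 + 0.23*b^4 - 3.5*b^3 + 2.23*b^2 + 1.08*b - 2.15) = -6.86*b^6 + 7.39*b^5 + 1.26*b^4 + 2.07*b^3 - 7.71*b^2 - 3.35*b - 2.0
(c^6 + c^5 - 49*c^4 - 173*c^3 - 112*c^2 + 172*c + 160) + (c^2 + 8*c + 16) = c^6 + c^5 - 49*c^4 - 173*c^3 - 111*c^2 + 180*c + 176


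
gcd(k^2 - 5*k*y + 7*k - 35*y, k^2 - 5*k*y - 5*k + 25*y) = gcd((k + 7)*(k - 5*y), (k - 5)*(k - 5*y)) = -k + 5*y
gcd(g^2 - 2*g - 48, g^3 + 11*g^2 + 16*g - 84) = g + 6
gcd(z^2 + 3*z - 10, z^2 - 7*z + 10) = z - 2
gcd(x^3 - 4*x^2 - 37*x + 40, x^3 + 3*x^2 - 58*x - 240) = x^2 - 3*x - 40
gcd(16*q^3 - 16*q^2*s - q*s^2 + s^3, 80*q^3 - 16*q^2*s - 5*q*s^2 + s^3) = 16*q^2 - s^2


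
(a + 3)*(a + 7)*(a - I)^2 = a^4 + 10*a^3 - 2*I*a^3 + 20*a^2 - 20*I*a^2 - 10*a - 42*I*a - 21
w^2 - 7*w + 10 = (w - 5)*(w - 2)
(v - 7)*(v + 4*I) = v^2 - 7*v + 4*I*v - 28*I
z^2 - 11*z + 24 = (z - 8)*(z - 3)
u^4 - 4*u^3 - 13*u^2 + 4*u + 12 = (u - 6)*(u - 1)*(u + 1)*(u + 2)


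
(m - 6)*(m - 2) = m^2 - 8*m + 12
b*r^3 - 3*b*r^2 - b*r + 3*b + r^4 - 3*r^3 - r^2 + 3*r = (b + r)*(r - 3)*(r - 1)*(r + 1)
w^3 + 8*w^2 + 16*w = w*(w + 4)^2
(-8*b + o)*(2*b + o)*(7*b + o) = -112*b^3 - 58*b^2*o + b*o^2 + o^3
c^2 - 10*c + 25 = (c - 5)^2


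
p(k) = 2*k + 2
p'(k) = 2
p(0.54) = 3.08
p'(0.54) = 2.00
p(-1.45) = -0.90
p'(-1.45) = 2.00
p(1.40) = 4.80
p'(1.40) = 2.00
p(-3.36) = -4.72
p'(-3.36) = 2.00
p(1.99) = 5.98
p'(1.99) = 2.00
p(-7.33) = -12.66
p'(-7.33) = 2.00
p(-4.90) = -7.80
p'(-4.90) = 2.00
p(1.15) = 4.30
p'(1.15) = 2.00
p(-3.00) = -4.00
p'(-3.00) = 2.00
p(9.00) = 20.00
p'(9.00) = 2.00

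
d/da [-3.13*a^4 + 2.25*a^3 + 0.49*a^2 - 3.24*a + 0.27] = -12.52*a^3 + 6.75*a^2 + 0.98*a - 3.24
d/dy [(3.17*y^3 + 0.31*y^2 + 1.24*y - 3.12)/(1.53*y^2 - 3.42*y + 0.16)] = (4.8501*y^4 - 21.6828*y^3 - 1.4358*y^2 + 9.6464*y - 10.472)/(2.3409*y^4 - 10.4652*y^3 + 12.186*y^2 - 1.0944*y + 0.0256)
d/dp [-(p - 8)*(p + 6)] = 2 - 2*p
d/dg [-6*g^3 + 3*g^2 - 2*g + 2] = -18*g^2 + 6*g - 2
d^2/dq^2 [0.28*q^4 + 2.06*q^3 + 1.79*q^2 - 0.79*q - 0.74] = 3.36*q^2 + 12.36*q + 3.58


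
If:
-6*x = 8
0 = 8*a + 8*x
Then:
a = 4/3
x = -4/3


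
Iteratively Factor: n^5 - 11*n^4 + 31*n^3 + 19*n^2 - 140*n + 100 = (n - 1)*(n^4 - 10*n^3 + 21*n^2 + 40*n - 100) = (n - 5)*(n - 1)*(n^3 - 5*n^2 - 4*n + 20) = (n - 5)*(n - 2)*(n - 1)*(n^2 - 3*n - 10) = (n - 5)^2*(n - 2)*(n - 1)*(n + 2)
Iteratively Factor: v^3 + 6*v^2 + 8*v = (v + 4)*(v^2 + 2*v) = (v + 2)*(v + 4)*(v)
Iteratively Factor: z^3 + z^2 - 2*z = (z - 1)*(z^2 + 2*z) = z*(z - 1)*(z + 2)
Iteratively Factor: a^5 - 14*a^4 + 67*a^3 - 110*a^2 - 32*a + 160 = (a - 5)*(a^4 - 9*a^3 + 22*a^2 - 32) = (a - 5)*(a - 4)*(a^3 - 5*a^2 + 2*a + 8) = (a - 5)*(a - 4)*(a - 2)*(a^2 - 3*a - 4) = (a - 5)*(a - 4)*(a - 2)*(a + 1)*(a - 4)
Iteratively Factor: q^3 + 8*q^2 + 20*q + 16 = (q + 4)*(q^2 + 4*q + 4) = (q + 2)*(q + 4)*(q + 2)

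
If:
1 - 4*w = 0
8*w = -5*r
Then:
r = -2/5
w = 1/4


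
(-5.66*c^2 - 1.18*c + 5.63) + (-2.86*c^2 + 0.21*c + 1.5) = -8.52*c^2 - 0.97*c + 7.13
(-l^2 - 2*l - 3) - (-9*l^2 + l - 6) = 8*l^2 - 3*l + 3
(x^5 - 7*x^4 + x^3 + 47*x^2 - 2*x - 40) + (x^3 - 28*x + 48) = x^5 - 7*x^4 + 2*x^3 + 47*x^2 - 30*x + 8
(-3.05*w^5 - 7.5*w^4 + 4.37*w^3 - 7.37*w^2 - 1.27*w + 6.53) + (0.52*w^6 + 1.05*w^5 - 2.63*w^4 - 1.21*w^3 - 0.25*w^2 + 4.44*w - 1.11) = 0.52*w^6 - 2.0*w^5 - 10.13*w^4 + 3.16*w^3 - 7.62*w^2 + 3.17*w + 5.42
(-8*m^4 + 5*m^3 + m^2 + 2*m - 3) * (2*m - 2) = -16*m^5 + 26*m^4 - 8*m^3 + 2*m^2 - 10*m + 6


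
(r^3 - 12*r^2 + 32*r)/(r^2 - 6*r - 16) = r*(r - 4)/(r + 2)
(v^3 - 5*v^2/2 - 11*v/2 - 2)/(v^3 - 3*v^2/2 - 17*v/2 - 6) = (2*v + 1)/(2*v + 3)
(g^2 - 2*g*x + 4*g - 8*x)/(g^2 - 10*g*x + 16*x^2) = (-g - 4)/(-g + 8*x)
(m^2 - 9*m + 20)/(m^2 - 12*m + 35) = (m - 4)/(m - 7)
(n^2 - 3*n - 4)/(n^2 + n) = (n - 4)/n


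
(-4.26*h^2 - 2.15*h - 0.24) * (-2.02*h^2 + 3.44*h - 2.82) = 8.6052*h^4 - 10.3114*h^3 + 5.102*h^2 + 5.2374*h + 0.6768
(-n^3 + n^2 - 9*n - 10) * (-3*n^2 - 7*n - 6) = 3*n^5 + 4*n^4 + 26*n^3 + 87*n^2 + 124*n + 60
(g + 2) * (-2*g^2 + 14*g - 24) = -2*g^3 + 10*g^2 + 4*g - 48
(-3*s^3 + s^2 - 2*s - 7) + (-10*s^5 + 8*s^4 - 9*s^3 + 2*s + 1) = -10*s^5 + 8*s^4 - 12*s^3 + s^2 - 6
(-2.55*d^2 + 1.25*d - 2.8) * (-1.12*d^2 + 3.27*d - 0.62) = 2.856*d^4 - 9.7385*d^3 + 8.8045*d^2 - 9.931*d + 1.736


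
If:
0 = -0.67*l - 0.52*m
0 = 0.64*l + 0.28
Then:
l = -0.44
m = 0.56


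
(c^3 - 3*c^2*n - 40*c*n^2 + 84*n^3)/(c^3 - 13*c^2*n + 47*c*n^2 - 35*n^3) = (c^2 + 4*c*n - 12*n^2)/(c^2 - 6*c*n + 5*n^2)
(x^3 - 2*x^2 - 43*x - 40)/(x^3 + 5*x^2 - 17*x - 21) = (x^2 - 3*x - 40)/(x^2 + 4*x - 21)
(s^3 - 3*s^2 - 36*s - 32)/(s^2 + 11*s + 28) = (s^2 - 7*s - 8)/(s + 7)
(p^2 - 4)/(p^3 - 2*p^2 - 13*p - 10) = (p - 2)/(p^2 - 4*p - 5)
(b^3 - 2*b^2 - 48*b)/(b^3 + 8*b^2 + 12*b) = (b - 8)/(b + 2)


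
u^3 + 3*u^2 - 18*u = u*(u - 3)*(u + 6)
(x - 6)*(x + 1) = x^2 - 5*x - 6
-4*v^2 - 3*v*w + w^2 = (-4*v + w)*(v + w)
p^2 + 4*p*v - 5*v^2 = (p - v)*(p + 5*v)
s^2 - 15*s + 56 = (s - 8)*(s - 7)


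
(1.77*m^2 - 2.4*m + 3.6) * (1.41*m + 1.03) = 2.4957*m^3 - 1.5609*m^2 + 2.604*m + 3.708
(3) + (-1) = 2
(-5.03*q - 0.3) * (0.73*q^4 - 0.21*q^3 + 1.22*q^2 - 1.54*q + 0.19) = -3.6719*q^5 + 0.8373*q^4 - 6.0736*q^3 + 7.3802*q^2 - 0.4937*q - 0.057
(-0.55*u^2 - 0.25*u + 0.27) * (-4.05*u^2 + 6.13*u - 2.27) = 2.2275*u^4 - 2.359*u^3 - 1.3775*u^2 + 2.2226*u - 0.6129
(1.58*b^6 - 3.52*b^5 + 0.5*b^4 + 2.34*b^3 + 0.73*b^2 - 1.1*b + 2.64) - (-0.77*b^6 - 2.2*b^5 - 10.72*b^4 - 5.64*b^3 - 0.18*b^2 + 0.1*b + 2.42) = 2.35*b^6 - 1.32*b^5 + 11.22*b^4 + 7.98*b^3 + 0.91*b^2 - 1.2*b + 0.22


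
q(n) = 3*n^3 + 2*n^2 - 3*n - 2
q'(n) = 9*n^2 + 4*n - 3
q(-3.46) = -91.94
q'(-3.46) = 90.90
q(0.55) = -2.55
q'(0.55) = 1.92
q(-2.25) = -19.30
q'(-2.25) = 33.56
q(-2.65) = -35.83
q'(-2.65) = 49.60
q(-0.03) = -1.91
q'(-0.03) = -3.11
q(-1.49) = -3.01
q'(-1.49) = 11.02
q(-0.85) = 0.15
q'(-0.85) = 0.10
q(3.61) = 154.37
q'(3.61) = 128.73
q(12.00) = 5434.00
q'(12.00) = 1341.00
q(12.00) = 5434.00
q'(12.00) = 1341.00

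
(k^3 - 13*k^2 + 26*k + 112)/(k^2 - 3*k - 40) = (k^2 - 5*k - 14)/(k + 5)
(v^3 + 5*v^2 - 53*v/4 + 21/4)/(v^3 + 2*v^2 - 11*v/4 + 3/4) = (2*v^2 + 11*v - 21)/(2*v^2 + 5*v - 3)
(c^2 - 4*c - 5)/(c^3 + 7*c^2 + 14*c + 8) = (c - 5)/(c^2 + 6*c + 8)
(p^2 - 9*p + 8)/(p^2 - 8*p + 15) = (p^2 - 9*p + 8)/(p^2 - 8*p + 15)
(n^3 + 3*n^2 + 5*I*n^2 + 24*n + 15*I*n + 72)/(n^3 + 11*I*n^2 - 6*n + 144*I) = (n + 3)/(n + 6*I)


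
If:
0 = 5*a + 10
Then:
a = -2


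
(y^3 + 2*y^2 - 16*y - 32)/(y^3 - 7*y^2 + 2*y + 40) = (y + 4)/(y - 5)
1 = 1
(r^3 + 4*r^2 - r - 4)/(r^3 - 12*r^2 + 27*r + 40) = (r^2 + 3*r - 4)/(r^2 - 13*r + 40)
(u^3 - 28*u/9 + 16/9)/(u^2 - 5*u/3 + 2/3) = (3*u^2 + 2*u - 8)/(3*(u - 1))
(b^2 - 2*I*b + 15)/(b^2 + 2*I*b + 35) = (b + 3*I)/(b + 7*I)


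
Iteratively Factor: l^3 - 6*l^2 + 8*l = (l - 4)*(l^2 - 2*l) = l*(l - 4)*(l - 2)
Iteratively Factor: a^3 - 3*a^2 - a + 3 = (a - 3)*(a^2 - 1) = (a - 3)*(a - 1)*(a + 1)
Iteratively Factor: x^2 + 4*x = (x + 4)*(x)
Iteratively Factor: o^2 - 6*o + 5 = (o - 5)*(o - 1)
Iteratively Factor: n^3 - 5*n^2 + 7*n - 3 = (n - 1)*(n^2 - 4*n + 3) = (n - 1)^2*(n - 3)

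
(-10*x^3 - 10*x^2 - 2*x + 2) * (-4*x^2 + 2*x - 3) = 40*x^5 + 20*x^4 + 18*x^3 + 18*x^2 + 10*x - 6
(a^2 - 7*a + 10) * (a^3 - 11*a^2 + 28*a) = a^5 - 18*a^4 + 115*a^3 - 306*a^2 + 280*a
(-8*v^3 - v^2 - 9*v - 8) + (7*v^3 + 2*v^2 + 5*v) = -v^3 + v^2 - 4*v - 8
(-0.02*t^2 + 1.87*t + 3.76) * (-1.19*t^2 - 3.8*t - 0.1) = 0.0238*t^4 - 2.1493*t^3 - 11.5784*t^2 - 14.475*t - 0.376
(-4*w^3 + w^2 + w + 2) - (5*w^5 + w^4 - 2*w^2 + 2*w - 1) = -5*w^5 - w^4 - 4*w^3 + 3*w^2 - w + 3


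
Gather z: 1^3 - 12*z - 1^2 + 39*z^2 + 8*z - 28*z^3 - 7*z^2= -28*z^3 + 32*z^2 - 4*z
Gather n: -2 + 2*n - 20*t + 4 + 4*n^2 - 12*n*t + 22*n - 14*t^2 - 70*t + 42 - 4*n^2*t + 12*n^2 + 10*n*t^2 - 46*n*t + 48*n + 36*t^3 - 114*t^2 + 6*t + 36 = n^2*(16 - 4*t) + n*(10*t^2 - 58*t + 72) + 36*t^3 - 128*t^2 - 84*t + 80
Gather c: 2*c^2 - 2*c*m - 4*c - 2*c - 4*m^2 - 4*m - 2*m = 2*c^2 + c*(-2*m - 6) - 4*m^2 - 6*m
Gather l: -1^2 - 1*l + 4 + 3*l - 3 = 2*l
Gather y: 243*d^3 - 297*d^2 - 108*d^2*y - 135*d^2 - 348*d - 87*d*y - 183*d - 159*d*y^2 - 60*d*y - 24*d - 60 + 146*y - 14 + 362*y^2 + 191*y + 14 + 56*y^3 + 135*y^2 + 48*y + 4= 243*d^3 - 432*d^2 - 555*d + 56*y^3 + y^2*(497 - 159*d) + y*(-108*d^2 - 147*d + 385) - 56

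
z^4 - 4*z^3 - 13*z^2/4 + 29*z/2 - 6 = (z - 4)*(z - 3/2)*(z - 1/2)*(z + 2)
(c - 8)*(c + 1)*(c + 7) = c^3 - 57*c - 56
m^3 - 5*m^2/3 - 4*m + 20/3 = (m - 2)*(m - 5/3)*(m + 2)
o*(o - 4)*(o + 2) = o^3 - 2*o^2 - 8*o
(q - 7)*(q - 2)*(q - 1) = q^3 - 10*q^2 + 23*q - 14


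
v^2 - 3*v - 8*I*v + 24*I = (v - 3)*(v - 8*I)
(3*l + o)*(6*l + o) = 18*l^2 + 9*l*o + o^2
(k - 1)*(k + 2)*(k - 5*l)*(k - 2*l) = k^4 - 7*k^3*l + k^3 + 10*k^2*l^2 - 7*k^2*l - 2*k^2 + 10*k*l^2 + 14*k*l - 20*l^2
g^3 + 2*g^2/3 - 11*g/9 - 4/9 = (g - 1)*(g + 1/3)*(g + 4/3)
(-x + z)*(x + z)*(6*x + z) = -6*x^3 - x^2*z + 6*x*z^2 + z^3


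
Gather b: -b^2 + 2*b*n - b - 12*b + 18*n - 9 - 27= -b^2 + b*(2*n - 13) + 18*n - 36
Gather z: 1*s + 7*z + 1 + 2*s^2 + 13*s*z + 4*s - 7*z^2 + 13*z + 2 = 2*s^2 + 5*s - 7*z^2 + z*(13*s + 20) + 3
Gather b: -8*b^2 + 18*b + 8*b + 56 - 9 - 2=-8*b^2 + 26*b + 45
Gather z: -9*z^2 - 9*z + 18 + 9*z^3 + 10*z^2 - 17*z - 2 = 9*z^3 + z^2 - 26*z + 16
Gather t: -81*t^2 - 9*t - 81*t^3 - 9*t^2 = -81*t^3 - 90*t^2 - 9*t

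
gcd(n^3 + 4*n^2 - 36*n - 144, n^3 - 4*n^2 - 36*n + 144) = n^2 - 36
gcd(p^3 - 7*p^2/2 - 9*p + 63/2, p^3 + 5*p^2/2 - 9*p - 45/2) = p^2 - 9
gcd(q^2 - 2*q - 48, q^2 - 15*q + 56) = q - 8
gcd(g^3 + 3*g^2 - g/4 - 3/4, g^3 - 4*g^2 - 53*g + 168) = 1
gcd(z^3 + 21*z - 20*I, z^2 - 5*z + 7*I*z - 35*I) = 1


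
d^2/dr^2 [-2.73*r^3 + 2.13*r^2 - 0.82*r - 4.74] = 4.26 - 16.38*r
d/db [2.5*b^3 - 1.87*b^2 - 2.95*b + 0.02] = 7.5*b^2 - 3.74*b - 2.95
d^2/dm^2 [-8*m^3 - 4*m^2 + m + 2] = -48*m - 8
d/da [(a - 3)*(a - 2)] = 2*a - 5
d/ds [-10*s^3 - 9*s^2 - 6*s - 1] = -30*s^2 - 18*s - 6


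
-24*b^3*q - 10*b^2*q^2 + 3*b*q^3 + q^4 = q*(-3*b + q)*(2*b + q)*(4*b + q)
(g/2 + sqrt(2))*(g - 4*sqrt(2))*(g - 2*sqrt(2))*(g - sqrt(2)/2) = g^4/2 - 9*sqrt(2)*g^3/4 - 2*g^2 + 18*sqrt(2)*g - 16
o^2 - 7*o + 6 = (o - 6)*(o - 1)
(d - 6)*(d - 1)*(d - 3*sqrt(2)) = d^3 - 7*d^2 - 3*sqrt(2)*d^2 + 6*d + 21*sqrt(2)*d - 18*sqrt(2)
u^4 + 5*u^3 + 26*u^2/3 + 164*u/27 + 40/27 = (u + 2/3)^2*(u + 5/3)*(u + 2)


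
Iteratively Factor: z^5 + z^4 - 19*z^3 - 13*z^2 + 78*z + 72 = (z + 2)*(z^4 - z^3 - 17*z^2 + 21*z + 36) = (z + 1)*(z + 2)*(z^3 - 2*z^2 - 15*z + 36) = (z - 3)*(z + 1)*(z + 2)*(z^2 + z - 12) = (z - 3)^2*(z + 1)*(z + 2)*(z + 4)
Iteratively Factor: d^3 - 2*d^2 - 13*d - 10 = (d + 1)*(d^2 - 3*d - 10) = (d + 1)*(d + 2)*(d - 5)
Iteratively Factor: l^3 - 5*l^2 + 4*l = (l)*(l^2 - 5*l + 4) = l*(l - 1)*(l - 4)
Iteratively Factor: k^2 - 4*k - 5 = (k + 1)*(k - 5)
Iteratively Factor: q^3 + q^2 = (q)*(q^2 + q) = q^2*(q + 1)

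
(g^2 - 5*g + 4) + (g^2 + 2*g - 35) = 2*g^2 - 3*g - 31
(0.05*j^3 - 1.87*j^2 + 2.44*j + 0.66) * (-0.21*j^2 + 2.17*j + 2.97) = -0.0105*j^5 + 0.5012*j^4 - 4.4218*j^3 - 0.397700000000001*j^2 + 8.679*j + 1.9602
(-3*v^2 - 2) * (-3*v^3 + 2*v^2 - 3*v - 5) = 9*v^5 - 6*v^4 + 15*v^3 + 11*v^2 + 6*v + 10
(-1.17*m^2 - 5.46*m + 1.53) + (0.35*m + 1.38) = -1.17*m^2 - 5.11*m + 2.91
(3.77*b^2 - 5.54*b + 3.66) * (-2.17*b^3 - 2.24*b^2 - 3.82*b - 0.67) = -8.1809*b^5 + 3.577*b^4 - 9.934*b^3 + 10.4385*b^2 - 10.2694*b - 2.4522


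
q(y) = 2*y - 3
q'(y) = 2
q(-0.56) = -4.12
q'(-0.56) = 2.00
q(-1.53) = -6.06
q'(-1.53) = 2.00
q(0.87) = -1.26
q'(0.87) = 2.00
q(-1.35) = -5.70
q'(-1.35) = 2.00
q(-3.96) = -10.92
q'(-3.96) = 2.00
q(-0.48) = -3.96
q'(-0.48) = 2.00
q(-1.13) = -5.26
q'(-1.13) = 2.00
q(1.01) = -0.98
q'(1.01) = 2.00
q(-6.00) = -15.00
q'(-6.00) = 2.00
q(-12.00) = -27.00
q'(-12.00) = 2.00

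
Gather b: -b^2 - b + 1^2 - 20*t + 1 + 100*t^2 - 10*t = -b^2 - b + 100*t^2 - 30*t + 2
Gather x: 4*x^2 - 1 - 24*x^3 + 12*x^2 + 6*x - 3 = -24*x^3 + 16*x^2 + 6*x - 4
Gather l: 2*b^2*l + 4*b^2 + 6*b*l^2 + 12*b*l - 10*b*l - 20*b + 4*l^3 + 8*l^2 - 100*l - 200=4*b^2 - 20*b + 4*l^3 + l^2*(6*b + 8) + l*(2*b^2 + 2*b - 100) - 200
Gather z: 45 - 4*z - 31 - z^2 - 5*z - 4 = -z^2 - 9*z + 10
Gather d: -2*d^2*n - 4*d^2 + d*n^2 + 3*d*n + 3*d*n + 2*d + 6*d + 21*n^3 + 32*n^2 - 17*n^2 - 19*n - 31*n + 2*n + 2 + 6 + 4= d^2*(-2*n - 4) + d*(n^2 + 6*n + 8) + 21*n^3 + 15*n^2 - 48*n + 12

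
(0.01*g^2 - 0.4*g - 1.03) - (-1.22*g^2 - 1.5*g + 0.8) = 1.23*g^2 + 1.1*g - 1.83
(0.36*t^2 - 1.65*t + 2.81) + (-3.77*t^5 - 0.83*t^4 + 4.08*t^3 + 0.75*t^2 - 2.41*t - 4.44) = -3.77*t^5 - 0.83*t^4 + 4.08*t^3 + 1.11*t^2 - 4.06*t - 1.63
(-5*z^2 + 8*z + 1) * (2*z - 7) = -10*z^3 + 51*z^2 - 54*z - 7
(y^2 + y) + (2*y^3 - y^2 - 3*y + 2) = 2*y^3 - 2*y + 2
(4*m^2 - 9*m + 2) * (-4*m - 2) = -16*m^3 + 28*m^2 + 10*m - 4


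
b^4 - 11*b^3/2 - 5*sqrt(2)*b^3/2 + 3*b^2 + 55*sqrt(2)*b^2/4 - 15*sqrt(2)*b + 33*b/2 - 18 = (b - 4)*(b - 3/2)*(b - 3*sqrt(2))*(b + sqrt(2)/2)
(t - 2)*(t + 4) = t^2 + 2*t - 8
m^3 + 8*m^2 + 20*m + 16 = (m + 2)^2*(m + 4)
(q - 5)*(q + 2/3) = q^2 - 13*q/3 - 10/3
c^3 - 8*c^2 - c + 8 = (c - 8)*(c - 1)*(c + 1)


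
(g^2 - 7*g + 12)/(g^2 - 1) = (g^2 - 7*g + 12)/(g^2 - 1)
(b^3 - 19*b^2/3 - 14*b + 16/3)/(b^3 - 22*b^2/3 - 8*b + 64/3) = (3*b - 1)/(3*b - 4)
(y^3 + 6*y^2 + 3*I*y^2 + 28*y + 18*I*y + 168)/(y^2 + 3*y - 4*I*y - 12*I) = (y^2 + y*(6 + 7*I) + 42*I)/(y + 3)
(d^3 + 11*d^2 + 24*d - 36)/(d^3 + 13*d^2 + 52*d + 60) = (d^2 + 5*d - 6)/(d^2 + 7*d + 10)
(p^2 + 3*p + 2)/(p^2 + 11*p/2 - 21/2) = 2*(p^2 + 3*p + 2)/(2*p^2 + 11*p - 21)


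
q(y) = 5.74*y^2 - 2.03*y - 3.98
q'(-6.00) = -70.91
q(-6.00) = 214.84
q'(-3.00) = -36.47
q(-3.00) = 53.77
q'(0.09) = -1.00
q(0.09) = -4.12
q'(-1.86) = -23.38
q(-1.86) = 19.65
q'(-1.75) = -22.12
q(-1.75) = 17.15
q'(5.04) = 55.83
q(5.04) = 131.59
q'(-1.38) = -17.87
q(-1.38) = 9.75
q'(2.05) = 21.50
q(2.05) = 15.98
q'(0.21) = 0.38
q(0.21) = -4.15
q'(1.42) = 14.27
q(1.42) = 4.71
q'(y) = 11.48*y - 2.03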